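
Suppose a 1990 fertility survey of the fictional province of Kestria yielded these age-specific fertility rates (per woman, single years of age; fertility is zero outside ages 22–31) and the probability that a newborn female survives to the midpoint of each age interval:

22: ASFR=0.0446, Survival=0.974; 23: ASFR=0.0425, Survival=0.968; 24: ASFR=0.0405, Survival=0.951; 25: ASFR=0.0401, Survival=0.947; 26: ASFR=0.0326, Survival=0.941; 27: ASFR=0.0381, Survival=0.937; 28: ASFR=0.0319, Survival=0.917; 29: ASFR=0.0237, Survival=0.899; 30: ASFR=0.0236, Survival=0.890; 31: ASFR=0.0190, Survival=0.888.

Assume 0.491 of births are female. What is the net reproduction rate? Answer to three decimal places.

Proportion female at birth = 0.491.
Survival-weighted fertility by age (1·fₓ·Sₓ):
  22: 1 × 0.0446 × 0.974 = 0.04344
  23: 1 × 0.0425 × 0.968 = 0.04114
  24: 1 × 0.0405 × 0.951 = 0.03852
  25: 1 × 0.0401 × 0.947 = 0.03797
  26: 1 × 0.0326 × 0.941 = 0.03068
  27: 1 × 0.0381 × 0.937 = 0.03570
  28: 1 × 0.0319 × 0.917 = 0.02925
  29: 1 × 0.0237 × 0.899 = 0.02131
  30: 1 × 0.0236 × 0.890 = 0.02100
  31: 1 × 0.0190 × 0.888 = 0.01687
Sum = 0.31588
NRR = 0.491 × 0.31588 = 0.15510

0.155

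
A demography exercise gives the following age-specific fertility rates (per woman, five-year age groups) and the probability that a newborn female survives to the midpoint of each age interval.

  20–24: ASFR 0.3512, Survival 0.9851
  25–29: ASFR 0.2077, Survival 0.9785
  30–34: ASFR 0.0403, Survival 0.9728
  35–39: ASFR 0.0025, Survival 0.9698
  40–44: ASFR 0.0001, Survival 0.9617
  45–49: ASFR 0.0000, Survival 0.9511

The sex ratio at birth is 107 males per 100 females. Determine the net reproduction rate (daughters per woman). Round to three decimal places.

Proportion female at birth = 100 / (100 + 107) = 0.48309.
Survival-weighted fertility by age (5·fₓ·Sₓ):
  20–24: 5 × 0.3512 × 0.9851 = 1.72984
  25–29: 5 × 0.2077 × 0.9785 = 1.01617
  30–34: 5 × 0.0403 × 0.9728 = 0.19602
  35–39: 5 × 0.0025 × 0.9698 = 0.01212
  40–44: 5 × 0.0001 × 0.9617 = 0.00048
  45–49: 5 × 0.0000 × 0.9511 = 0.00000
Sum = 2.95463
NRR = 0.48309 × 2.95463 = 1.42735
With NRR above 1 the population is above replacement fertility.

1.427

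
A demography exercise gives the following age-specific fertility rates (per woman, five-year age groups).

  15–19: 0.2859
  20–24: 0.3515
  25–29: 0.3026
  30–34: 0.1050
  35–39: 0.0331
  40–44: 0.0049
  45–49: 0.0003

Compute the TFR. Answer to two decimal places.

Sum of ASFRs = 0.2859 + 0.3515 + 0.3026 + 0.1050 + 0.0331 + 0.0049 + 0.0003 = 1.0833
TFR = 5 × 1.0833 = 5.4165

5.42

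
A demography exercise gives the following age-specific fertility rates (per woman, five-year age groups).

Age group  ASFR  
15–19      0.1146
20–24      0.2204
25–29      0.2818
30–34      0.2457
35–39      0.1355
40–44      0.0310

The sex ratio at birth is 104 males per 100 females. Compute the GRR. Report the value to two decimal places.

2.52

Proportion female at birth = 100 / (100 + 104) = 0.49020.
Sum of ASFRs = 0.1146 + 0.2204 + 0.2818 + 0.2457 + 0.1355 + 0.0310 = 1.0290
TFR = 5 × 1.0290 = 5.145
GRR = 0.49020 × 5.145 = 2.52208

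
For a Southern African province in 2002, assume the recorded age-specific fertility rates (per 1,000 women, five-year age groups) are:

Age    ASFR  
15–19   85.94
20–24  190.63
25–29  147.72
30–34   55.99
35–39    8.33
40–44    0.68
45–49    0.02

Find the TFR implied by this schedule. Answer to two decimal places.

2.45

Sum of ASFRs = 85.94 + 190.63 + 147.72 + 55.99 + 8.33 + 0.68 + 0.02 = 489.31
TFR = 5 × 489.31 / 1000 = 2.44655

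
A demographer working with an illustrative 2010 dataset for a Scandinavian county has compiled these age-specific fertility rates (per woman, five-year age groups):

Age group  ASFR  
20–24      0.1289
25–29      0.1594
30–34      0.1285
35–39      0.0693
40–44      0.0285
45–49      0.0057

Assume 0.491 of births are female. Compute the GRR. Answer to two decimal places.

Proportion female at birth = 0.491.
Sum of ASFRs = 0.1289 + 0.1594 + 0.1285 + 0.0693 + 0.0285 + 0.0057 = 0.5203
TFR = 5 × 0.5203 = 2.6015
GRR = 0.491 × 2.6015 = 1.27734

1.28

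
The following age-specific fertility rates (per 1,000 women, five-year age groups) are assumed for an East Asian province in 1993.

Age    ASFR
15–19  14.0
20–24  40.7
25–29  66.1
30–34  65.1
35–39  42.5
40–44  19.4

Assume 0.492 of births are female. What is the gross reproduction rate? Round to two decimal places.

0.61

Proportion female at birth = 0.492.
Sum of ASFRs = 14.0 + 40.7 + 66.1 + 65.1 + 42.5 + 19.4 = 247.8
TFR = 5 × 247.8 / 1000 = 1.239
GRR = 0.492 × 1.239 = 0.60959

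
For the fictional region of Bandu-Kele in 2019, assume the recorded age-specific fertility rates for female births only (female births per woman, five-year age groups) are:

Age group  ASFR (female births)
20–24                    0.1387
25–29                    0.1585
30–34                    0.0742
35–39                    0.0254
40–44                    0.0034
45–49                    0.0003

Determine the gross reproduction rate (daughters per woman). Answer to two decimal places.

Sum of female ASFRs = 0.1387 + 0.1585 + 0.0742 + 0.0254 + 0.0034 + 0.0003 = 0.4005
GRR = 5 × 0.4005 = 2.0025

2.00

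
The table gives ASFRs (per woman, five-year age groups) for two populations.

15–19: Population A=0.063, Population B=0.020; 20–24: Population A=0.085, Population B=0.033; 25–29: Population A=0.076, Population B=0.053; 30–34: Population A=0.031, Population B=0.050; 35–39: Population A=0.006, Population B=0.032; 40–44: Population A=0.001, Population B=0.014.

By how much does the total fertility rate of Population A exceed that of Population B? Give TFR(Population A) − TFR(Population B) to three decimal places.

Population A:
  Sum of ASFRs = 0.063 + 0.085 + 0.076 + 0.031 + 0.006 + 0.001 = 0.262
  TFR = 5 × 0.262 = 1.31
Population B:
  Sum of ASFRs = 0.020 + 0.033 + 0.053 + 0.050 + 0.032 + 0.014 = 0.202
  TFR = 5 × 0.202 = 1.01
Difference = 1.31 − 1.01 = 0.3

0.300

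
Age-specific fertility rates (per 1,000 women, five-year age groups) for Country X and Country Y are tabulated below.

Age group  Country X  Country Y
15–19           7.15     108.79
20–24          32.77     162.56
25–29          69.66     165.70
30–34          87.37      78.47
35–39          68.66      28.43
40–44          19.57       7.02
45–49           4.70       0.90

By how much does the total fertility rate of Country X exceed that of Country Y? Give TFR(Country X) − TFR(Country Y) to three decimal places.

-1.310

Country X:
  Sum of ASFRs = 7.15 + 32.77 + 69.66 + 87.37 + 68.66 + 19.57 + 4.70 = 289.88
  TFR = 5 × 289.88 / 1000 = 1.4494
Country Y:
  Sum of ASFRs = 108.79 + 162.56 + 165.70 + 78.47 + 28.43 + 7.02 + 0.90 = 551.87
  TFR = 5 × 551.87 / 1000 = 2.75935
Difference = 1.4494 − 2.75935 = -1.30995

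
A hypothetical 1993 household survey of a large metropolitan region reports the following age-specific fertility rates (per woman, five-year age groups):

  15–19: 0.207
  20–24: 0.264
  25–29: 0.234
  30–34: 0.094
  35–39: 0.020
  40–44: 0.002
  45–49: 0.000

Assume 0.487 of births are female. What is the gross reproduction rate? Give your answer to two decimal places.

Proportion female at birth = 0.487.
Sum of ASFRs = 0.207 + 0.264 + 0.234 + 0.094 + 0.020 + 0.002 + 0.000 = 0.821
TFR = 5 × 0.821 = 4.105
GRR = 0.487 × 4.105 = 1.99914

2.00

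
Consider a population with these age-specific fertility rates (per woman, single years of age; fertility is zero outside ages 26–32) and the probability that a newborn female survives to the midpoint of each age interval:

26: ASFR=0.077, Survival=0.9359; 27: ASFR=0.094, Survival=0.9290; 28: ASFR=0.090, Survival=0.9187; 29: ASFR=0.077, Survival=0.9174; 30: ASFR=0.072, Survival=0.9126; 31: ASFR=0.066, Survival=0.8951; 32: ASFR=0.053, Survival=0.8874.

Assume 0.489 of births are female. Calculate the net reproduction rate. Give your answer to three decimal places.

Proportion female at birth = 0.489.
Each age group contributes 1 × ASFR × survival:
  26: 1 × 0.077 × 0.9359 = 0.07206
  27: 1 × 0.094 × 0.9290 = 0.08733
  28: 1 × 0.090 × 0.9187 = 0.08268
  29: 1 × 0.077 × 0.9174 = 0.07064
  30: 1 × 0.072 × 0.9126 = 0.06571
  31: 1 × 0.066 × 0.8951 = 0.05908
  32: 1 × 0.053 × 0.8874 = 0.04703
Sum = 0.48453
NRR = 0.489 × 0.48453 = 0.23694
With NRR below 1 the population is below replacement fertility.

0.237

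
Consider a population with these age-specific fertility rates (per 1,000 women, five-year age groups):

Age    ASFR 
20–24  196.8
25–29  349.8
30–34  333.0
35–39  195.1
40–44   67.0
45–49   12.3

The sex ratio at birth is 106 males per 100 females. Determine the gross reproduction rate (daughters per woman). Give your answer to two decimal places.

Proportion female at birth = 100 / (100 + 106) = 0.48544.
Sum of ASFRs = 196.8 + 349.8 + 333.0 + 195.1 + 67.0 + 12.3 = 1154.0
TFR = 5 × 1154.0 / 1000 = 5.77
GRR = 0.48544 × 5.77 = 2.80099

2.80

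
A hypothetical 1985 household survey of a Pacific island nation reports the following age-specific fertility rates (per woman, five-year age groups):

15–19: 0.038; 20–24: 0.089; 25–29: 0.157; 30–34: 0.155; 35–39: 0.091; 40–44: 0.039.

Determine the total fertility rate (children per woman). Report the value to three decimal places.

Sum of ASFRs = 0.038 + 0.089 + 0.157 + 0.155 + 0.091 + 0.039 = 0.569
TFR = 5 × 0.569 = 2.845

2.845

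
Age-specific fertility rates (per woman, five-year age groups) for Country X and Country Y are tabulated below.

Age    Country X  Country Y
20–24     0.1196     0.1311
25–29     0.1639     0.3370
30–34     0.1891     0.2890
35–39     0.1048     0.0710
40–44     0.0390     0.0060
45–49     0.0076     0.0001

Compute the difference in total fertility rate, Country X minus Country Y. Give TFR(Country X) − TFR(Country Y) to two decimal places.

Country X:
  Sum of ASFRs = 0.1196 + 0.1639 + 0.1891 + 0.1048 + 0.0390 + 0.0076 = 0.6240
  TFR = 5 × 0.6240 = 3.12
Country Y:
  Sum of ASFRs = 0.1311 + 0.3370 + 0.2890 + 0.0710 + 0.0060 + 0.0001 = 0.8342
  TFR = 5 × 0.8342 = 4.171
Difference = 3.12 − 4.171 = -1.051

-1.05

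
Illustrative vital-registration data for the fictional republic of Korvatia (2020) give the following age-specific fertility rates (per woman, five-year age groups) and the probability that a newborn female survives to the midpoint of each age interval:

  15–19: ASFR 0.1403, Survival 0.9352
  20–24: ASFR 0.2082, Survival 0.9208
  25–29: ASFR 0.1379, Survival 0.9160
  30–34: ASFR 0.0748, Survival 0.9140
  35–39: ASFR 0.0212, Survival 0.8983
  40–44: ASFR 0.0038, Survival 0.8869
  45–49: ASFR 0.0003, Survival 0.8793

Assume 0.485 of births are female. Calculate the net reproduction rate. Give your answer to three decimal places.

Proportion female at birth = 0.485.
Weighting each age-specific rate by interval width and survival:
  15–19: 5 × 0.1403 × 0.9352 = 0.65604
  20–24: 5 × 0.2082 × 0.9208 = 0.95855
  25–29: 5 × 0.1379 × 0.9160 = 0.63158
  30–34: 5 × 0.0748 × 0.9140 = 0.34184
  35–39: 5 × 0.0212 × 0.8983 = 0.09522
  40–44: 5 × 0.0038 × 0.8869 = 0.01685
  45–49: 5 × 0.0003 × 0.8793 = 0.00132
Sum = 2.70140
NRR = 0.485 × 2.70140 = 1.31018

1.310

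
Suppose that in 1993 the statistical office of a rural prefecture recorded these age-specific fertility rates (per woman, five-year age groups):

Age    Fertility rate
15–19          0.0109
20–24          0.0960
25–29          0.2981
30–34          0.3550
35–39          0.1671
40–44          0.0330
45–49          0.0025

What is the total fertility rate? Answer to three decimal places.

Sum of ASFRs = 0.0109 + 0.0960 + 0.2981 + 0.3550 + 0.1671 + 0.0330 + 0.0025 = 0.9626
TFR = 5 × 0.9626 = 4.813

4.813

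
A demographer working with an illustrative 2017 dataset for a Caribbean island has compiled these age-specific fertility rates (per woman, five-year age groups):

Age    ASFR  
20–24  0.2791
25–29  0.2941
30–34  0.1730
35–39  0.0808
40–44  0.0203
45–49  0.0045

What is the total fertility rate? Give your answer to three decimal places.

4.259

Sum of ASFRs = 0.2791 + 0.2941 + 0.1730 + 0.0808 + 0.0203 + 0.0045 = 0.8518
TFR = 5 × 0.8518 = 4.259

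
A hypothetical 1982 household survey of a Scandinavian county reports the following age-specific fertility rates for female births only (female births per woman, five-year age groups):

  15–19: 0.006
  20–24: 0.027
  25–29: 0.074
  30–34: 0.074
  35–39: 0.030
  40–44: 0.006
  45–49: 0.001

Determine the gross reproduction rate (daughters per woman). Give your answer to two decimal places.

1.09

Sum of female ASFRs = 0.006 + 0.027 + 0.074 + 0.074 + 0.030 + 0.006 + 0.001 = 0.218
GRR = 5 × 0.218 = 1.09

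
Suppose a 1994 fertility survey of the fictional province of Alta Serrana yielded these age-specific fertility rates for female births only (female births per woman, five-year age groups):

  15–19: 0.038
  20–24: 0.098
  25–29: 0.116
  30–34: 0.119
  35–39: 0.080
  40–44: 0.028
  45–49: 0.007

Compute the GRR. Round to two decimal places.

2.43

Sum of female ASFRs = 0.038 + 0.098 + 0.116 + 0.119 + 0.080 + 0.028 + 0.007 = 0.486
GRR = 5 × 0.486 = 2.43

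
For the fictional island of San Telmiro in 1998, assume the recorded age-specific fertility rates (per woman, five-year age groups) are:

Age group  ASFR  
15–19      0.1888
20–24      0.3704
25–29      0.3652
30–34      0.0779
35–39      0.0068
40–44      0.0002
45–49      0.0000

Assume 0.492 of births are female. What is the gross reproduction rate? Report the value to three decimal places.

2.483

Proportion female at birth = 0.492.
Sum of ASFRs = 0.1888 + 0.3704 + 0.3652 + 0.0779 + 0.0068 + 0.0002 + 0.0000 = 1.0093
TFR = 5 × 1.0093 = 5.0465
GRR = 0.492 × 5.0465 = 2.48288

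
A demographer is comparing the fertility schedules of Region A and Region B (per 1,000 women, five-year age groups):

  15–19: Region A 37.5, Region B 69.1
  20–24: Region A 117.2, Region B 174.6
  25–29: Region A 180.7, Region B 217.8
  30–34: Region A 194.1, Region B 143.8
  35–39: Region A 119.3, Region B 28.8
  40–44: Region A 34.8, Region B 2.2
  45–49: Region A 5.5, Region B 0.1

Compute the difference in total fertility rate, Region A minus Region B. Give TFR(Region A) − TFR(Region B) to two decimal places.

0.26

Region A:
  Sum of ASFRs = 37.5 + 117.2 + 180.7 + 194.1 + 119.3 + 34.8 + 5.5 = 689.1
  TFR = 5 × 689.1 / 1000 = 3.4455
Region B:
  Sum of ASFRs = 69.1 + 174.6 + 217.8 + 143.8 + 28.8 + 2.2 + 0.1 = 636.4
  TFR = 5 × 636.4 / 1000 = 3.182
Difference = 3.4455 − 3.182 = 0.2635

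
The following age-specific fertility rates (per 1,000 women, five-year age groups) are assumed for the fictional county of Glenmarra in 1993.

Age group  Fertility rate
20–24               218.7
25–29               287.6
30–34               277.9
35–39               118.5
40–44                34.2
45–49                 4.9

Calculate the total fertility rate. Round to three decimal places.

4.709

Sum of ASFRs = 218.7 + 287.6 + 277.9 + 118.5 + 34.2 + 4.9 = 941.8
TFR = 5 × 941.8 / 1000 = 4.709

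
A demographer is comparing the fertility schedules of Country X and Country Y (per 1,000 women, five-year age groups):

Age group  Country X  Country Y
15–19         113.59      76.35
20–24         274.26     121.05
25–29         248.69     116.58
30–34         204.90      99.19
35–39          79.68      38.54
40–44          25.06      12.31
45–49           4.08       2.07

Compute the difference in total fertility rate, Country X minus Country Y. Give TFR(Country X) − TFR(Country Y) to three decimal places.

2.421

Country X:
  Sum of ASFRs = 113.59 + 274.26 + 248.69 + 204.90 + 79.68 + 25.06 + 4.08 = 950.26
  TFR = 5 × 950.26 / 1000 = 4.7513
Country Y:
  Sum of ASFRs = 76.35 + 121.05 + 116.58 + 99.19 + 38.54 + 12.31 + 2.07 = 466.09
  TFR = 5 × 466.09 / 1000 = 2.33045
Difference = 4.7513 − 2.33045 = 2.42085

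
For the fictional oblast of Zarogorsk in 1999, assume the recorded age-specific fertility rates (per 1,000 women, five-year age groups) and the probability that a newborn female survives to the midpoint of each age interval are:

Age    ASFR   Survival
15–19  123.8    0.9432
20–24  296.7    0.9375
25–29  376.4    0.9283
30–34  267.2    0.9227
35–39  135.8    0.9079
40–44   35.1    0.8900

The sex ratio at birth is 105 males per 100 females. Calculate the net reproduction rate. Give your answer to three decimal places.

2.794

Proportion female at birth = 100 / (100 + 105) = 0.48780.
Per-age-group product (5 × ASFR × survival probability):
  15–19: 5 × 123.8/1000 × 0.9432 = 0.58384
  20–24: 5 × 296.7/1000 × 0.9375 = 1.39078
  25–29: 5 × 376.4/1000 × 0.9283 = 1.74706
  30–34: 5 × 267.2/1000 × 0.9227 = 1.23273
  35–39: 5 × 135.8/1000 × 0.9079 = 0.61646
  40–44: 5 × 35.1/1000 × 0.8900 = 0.15620
Sum = 5.72707
NRR = 0.48780 × 5.72707 = 2.79366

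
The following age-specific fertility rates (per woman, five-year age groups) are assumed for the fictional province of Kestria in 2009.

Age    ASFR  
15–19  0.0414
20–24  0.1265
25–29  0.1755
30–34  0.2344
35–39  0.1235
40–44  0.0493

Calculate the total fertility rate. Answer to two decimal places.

Sum of ASFRs = 0.0414 + 0.1265 + 0.1755 + 0.2344 + 0.1235 + 0.0493 = 0.7506
TFR = 5 × 0.7506 = 3.753

3.75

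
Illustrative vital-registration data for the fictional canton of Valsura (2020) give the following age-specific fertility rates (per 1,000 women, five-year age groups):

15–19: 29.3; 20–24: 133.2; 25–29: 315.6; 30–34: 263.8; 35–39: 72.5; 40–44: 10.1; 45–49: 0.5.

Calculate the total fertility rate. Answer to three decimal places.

Sum of ASFRs = 29.3 + 133.2 + 315.6 + 263.8 + 72.5 + 10.1 + 0.5 = 825.0
TFR = 5 × 825.0 / 1000 = 4.125

4.125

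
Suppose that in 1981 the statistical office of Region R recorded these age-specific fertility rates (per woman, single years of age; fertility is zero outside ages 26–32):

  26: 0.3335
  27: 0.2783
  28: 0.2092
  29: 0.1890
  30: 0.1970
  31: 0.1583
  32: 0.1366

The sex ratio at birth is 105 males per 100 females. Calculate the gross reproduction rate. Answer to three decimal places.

0.733

Proportion female at birth = 100 / (100 + 105) = 0.48780.
Sum of ASFRs = 0.3335 + 0.2783 + 0.2092 + 0.1890 + 0.1970 + 0.1583 + 0.1366 = 1.5019
TFR = 1.5019
GRR = 0.48780 × 1.5019 = 0.73263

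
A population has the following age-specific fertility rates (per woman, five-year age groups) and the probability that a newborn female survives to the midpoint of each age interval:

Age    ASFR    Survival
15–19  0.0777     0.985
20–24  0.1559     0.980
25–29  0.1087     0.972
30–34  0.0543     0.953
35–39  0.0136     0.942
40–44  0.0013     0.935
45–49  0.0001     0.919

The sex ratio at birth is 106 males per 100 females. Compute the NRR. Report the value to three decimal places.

Proportion female at birth = 100 / (100 + 106) = 0.48544.
Per-age-group product (5 × ASFR × survival probability):
  15–19: 5 × 0.0777 × 0.985 = 0.38267
  20–24: 5 × 0.1559 × 0.980 = 0.76391
  25–29: 5 × 0.1087 × 0.972 = 0.52828
  30–34: 5 × 0.0543 × 0.953 = 0.25874
  35–39: 5 × 0.0136 × 0.942 = 0.06406
  40–44: 5 × 0.0013 × 0.935 = 0.00608
  45–49: 5 × 0.0001 × 0.919 = 0.00046
Sum = 2.00420
NRR = 0.48544 × 2.00420 = 0.97292

0.973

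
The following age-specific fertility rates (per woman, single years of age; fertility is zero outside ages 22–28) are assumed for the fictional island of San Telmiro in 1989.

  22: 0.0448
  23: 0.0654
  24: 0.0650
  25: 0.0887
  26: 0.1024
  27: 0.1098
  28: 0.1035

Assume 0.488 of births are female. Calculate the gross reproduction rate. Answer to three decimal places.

Proportion female at birth = 0.488.
Sum of ASFRs = 0.0448 + 0.0654 + 0.0650 + 0.0887 + 0.1024 + 0.1098 + 0.1035 = 0.5796
TFR = 0.5796
GRR = 0.488 × 0.5796 = 0.28284

0.283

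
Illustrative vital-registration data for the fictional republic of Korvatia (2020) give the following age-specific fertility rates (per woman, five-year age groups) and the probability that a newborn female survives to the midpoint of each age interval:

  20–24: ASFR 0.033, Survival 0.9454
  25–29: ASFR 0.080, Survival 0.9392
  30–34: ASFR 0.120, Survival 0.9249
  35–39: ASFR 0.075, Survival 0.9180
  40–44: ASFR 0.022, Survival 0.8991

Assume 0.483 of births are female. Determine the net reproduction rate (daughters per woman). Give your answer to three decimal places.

0.739

Proportion female at birth = 0.483.
Weighting each age-specific rate by interval width and survival:
  20–24: 5 × 0.033 × 0.9454 = 0.15599
  25–29: 5 × 0.080 × 0.9392 = 0.37568
  30–34: 5 × 0.120 × 0.9249 = 0.55494
  35–39: 5 × 0.075 × 0.9180 = 0.34425
  40–44: 5 × 0.022 × 0.8991 = 0.09890
Sum = 1.52976
NRR = 0.483 × 1.52976 = 0.73887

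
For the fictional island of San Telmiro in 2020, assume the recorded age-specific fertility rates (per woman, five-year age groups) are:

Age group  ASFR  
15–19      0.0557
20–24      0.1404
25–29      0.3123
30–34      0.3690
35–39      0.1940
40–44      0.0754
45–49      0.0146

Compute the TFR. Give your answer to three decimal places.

Sum of ASFRs = 0.0557 + 0.1404 + 0.3123 + 0.3690 + 0.1940 + 0.0754 + 0.0146 = 1.1614
TFR = 5 × 1.1614 = 5.807

5.807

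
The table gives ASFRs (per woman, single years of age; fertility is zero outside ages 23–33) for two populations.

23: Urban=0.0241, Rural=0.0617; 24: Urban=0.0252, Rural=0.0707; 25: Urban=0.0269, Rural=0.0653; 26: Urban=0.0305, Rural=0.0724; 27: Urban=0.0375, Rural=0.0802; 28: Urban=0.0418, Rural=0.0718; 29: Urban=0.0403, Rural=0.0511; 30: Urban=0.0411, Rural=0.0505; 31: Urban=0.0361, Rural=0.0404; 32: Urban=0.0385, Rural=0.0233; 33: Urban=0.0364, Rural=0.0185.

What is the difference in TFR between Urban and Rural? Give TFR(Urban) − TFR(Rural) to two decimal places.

-0.23

Urban:
  Sum of ASFRs = 0.0241 + 0.0252 + 0.0269 + 0.0305 + 0.0375 + 0.0418 + 0.0403 + 0.0411 + 0.0361 + 0.0385 + 0.0364 = 0.3784
  TFR = 0.3784
Rural:
  Sum of ASFRs = 0.0617 + 0.0707 + 0.0653 + 0.0724 + 0.0802 + 0.0718 + 0.0511 + 0.0505 + 0.0404 + 0.0233 + 0.0185 = 0.6059
  TFR = 0.6059
Difference = 0.3784 − 0.6059 = -0.2275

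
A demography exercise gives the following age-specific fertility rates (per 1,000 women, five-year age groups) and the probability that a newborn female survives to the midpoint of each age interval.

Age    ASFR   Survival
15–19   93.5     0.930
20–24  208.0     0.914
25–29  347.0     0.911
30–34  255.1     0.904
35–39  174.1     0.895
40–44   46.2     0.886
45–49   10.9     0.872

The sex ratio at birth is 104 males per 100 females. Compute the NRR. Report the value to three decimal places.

2.525

Proportion female at birth = 100 / (100 + 104) = 0.49020.
Weighting each age-specific rate by interval width and survival:
  15–19: 5 × 93.5/1000 × 0.930 = 0.43478
  20–24: 5 × 208.0/1000 × 0.914 = 0.95056
  25–29: 5 × 347.0/1000 × 0.911 = 1.58059
  30–34: 5 × 255.1/1000 × 0.904 = 1.15305
  35–39: 5 × 174.1/1000 × 0.895 = 0.77910
  40–44: 5 × 46.2/1000 × 0.886 = 0.20467
  45–49: 5 × 10.9/1000 × 0.872 = 0.04752
Sum = 5.15027
NRR = 0.49020 × 5.15027 = 2.52466
NRR > 1, so each generation more than replaces itself.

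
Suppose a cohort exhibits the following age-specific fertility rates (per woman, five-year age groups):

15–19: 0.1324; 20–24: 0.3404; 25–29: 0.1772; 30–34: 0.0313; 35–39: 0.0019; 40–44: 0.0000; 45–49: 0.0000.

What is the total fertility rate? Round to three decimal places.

3.416

Sum of ASFRs = 0.1324 + 0.3404 + 0.1772 + 0.0313 + 0.0019 + 0.0000 + 0.0000 = 0.6832
TFR = 5 × 0.6832 = 3.416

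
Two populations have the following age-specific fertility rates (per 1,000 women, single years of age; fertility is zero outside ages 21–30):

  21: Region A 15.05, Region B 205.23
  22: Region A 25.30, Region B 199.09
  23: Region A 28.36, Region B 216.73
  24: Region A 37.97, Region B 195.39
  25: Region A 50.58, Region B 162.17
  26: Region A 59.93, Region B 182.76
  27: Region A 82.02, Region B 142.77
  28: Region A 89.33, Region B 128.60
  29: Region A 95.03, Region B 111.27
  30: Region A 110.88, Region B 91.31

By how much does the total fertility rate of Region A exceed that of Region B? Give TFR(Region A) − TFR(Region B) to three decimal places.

-1.041

Region A:
  Sum of ASFRs = 15.05 + 25.30 + 28.36 + 37.97 + 50.58 + 59.93 + 82.02 + 89.33 + 95.03 + 110.88 = 594.45
  TFR = 594.45 / 1000 = 0.59445
Region B:
  Sum of ASFRs = 205.23 + 199.09 + 216.73 + 195.39 + 162.17 + 182.76 + 142.77 + 128.60 + 111.27 + 91.31 = 1635.32
  TFR = 1635.32 / 1000 = 1.63532
Difference = 0.59445 − 1.63532 = -1.04087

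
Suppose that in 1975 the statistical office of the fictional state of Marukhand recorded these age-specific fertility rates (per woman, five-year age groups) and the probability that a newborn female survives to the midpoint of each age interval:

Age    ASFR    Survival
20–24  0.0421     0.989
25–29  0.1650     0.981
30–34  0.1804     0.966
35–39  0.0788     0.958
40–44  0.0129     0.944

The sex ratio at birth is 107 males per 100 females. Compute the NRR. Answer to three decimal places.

Proportion female at birth = 100 / (100 + 107) = 0.48309.
Survival-weighted fertility by age (5·fₓ·Sₓ):
  20–24: 5 × 0.0421 × 0.989 = 0.20818
  25–29: 5 × 0.1650 × 0.981 = 0.80933
  30–34: 5 × 0.1804 × 0.966 = 0.87133
  35–39: 5 × 0.0788 × 0.958 = 0.37745
  40–44: 5 × 0.0129 × 0.944 = 0.06089
Sum = 2.32718
NRR = 0.48309 × 2.32718 = 1.12424
With NRR above 1 the population is above replacement fertility.

1.124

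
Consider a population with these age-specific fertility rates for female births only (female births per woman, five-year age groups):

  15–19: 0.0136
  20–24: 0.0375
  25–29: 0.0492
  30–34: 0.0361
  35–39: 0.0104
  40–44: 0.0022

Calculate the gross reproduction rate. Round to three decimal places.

0.745

Sum of female ASFRs = 0.0136 + 0.0375 + 0.0492 + 0.0361 + 0.0104 + 0.0022 = 0.1490
GRR = 5 × 0.1490 = 0.745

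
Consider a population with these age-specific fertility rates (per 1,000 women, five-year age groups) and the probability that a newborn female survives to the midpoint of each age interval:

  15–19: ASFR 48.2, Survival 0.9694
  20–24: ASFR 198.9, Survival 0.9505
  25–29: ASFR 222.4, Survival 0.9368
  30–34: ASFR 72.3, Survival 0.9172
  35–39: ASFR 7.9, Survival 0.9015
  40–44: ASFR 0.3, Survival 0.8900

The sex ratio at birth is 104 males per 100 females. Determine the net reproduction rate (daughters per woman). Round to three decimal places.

Proportion female at birth = 100 / (100 + 104) = 0.49020.
Per-age-group product (5 × ASFR × survival probability):
  15–19: 5 × 48.2/1000 × 0.9694 = 0.23363
  20–24: 5 × 198.9/1000 × 0.9505 = 0.94527
  25–29: 5 × 222.4/1000 × 0.9368 = 1.04172
  30–34: 5 × 72.3/1000 × 0.9172 = 0.33157
  35–39: 5 × 7.9/1000 × 0.9015 = 0.03561
  40–44: 5 × 0.3/1000 × 0.8900 = 0.00134
Sum = 2.58914
NRR = 0.49020 × 2.58914 = 1.26920
With NRR above 1 the population is above replacement fertility.

1.269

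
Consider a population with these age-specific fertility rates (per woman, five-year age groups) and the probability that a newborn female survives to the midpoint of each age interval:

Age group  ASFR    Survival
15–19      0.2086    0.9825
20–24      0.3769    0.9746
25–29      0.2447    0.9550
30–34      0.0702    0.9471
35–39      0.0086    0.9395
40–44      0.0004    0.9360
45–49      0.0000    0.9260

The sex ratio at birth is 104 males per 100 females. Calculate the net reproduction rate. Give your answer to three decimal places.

2.159

Proportion female at birth = 100 / (100 + 104) = 0.49020.
Weighting each age-specific rate by interval width and survival:
  15–19: 5 × 0.2086 × 0.9825 = 1.02475
  20–24: 5 × 0.3769 × 0.9746 = 1.83663
  25–29: 5 × 0.2447 × 0.9550 = 1.16844
  30–34: 5 × 0.0702 × 0.9471 = 0.33243
  35–39: 5 × 0.0086 × 0.9395 = 0.04040
  40–44: 5 × 0.0004 × 0.9360 = 0.00187
  45–49: 5 × 0.0000 × 0.9260 = 0.00000
Sum = 4.40452
NRR = 0.49020 × 4.40452 = 2.15910
NRR > 1, so each generation more than replaces itself.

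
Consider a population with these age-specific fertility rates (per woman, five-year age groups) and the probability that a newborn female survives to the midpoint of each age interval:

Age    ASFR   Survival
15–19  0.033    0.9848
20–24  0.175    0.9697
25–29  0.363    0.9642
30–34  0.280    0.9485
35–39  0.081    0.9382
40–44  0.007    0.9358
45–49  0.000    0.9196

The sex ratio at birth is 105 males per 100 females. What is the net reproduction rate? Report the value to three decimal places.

Proportion female at birth = 100 / (100 + 105) = 0.48780.
Survival-weighted fertility by age (5·fₓ·Sₓ):
  15–19: 5 × 0.033 × 0.9848 = 0.16249
  20–24: 5 × 0.175 × 0.9697 = 0.84849
  25–29: 5 × 0.363 × 0.9642 = 1.75002
  30–34: 5 × 0.280 × 0.9485 = 1.32790
  35–39: 5 × 0.081 × 0.9382 = 0.37997
  40–44: 5 × 0.007 × 0.9358 = 0.03275
  45–49: 5 × 0.000 × 0.9196 = 0.00000
Sum = 4.50162
NRR = 0.48780 × 4.50162 = 2.19589
An NRR exceeding 1 indicates intrinsic growth under these rates.

2.196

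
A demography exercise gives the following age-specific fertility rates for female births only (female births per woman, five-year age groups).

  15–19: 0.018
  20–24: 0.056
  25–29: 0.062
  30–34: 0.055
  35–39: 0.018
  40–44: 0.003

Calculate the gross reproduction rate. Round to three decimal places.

Sum of female ASFRs = 0.018 + 0.056 + 0.062 + 0.055 + 0.018 + 0.003 = 0.212
GRR = 5 × 0.212 = 1.06

1.060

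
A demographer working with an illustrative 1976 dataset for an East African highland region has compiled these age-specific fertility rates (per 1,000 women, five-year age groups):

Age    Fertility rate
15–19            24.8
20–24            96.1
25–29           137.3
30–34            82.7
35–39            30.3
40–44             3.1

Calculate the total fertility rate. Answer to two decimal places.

Sum of ASFRs = 24.8 + 96.1 + 137.3 + 82.7 + 30.3 + 3.1 = 374.3
TFR = 5 × 374.3 / 1000 = 1.8715

1.87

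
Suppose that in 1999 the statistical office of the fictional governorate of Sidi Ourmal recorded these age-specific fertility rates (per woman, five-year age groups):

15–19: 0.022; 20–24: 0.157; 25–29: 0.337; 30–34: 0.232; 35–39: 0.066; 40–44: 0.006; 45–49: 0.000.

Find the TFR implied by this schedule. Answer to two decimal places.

Sum of ASFRs = 0.022 + 0.157 + 0.337 + 0.232 + 0.066 + 0.006 + 0.000 = 0.820
TFR = 5 × 0.820 = 4.1

4.10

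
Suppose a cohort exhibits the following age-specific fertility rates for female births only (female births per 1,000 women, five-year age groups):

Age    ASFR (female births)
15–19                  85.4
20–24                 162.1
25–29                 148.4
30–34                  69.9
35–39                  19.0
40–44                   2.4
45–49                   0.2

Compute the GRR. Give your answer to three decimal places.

2.437

Sum of female ASFRs = 85.4 + 162.1 + 148.4 + 69.9 + 19.0 + 2.4 + 0.2 = 487.4
GRR = 5 × 487.4 / 1000 = 2.437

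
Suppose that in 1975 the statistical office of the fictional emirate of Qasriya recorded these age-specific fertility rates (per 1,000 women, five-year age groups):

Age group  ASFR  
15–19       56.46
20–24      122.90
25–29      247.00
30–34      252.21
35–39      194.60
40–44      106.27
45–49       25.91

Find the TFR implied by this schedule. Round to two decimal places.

Sum of ASFRs = 56.46 + 122.90 + 247.00 + 252.21 + 194.60 + 106.27 + 25.91 = 1005.35
TFR = 5 × 1005.35 / 1000 = 5.02675

5.03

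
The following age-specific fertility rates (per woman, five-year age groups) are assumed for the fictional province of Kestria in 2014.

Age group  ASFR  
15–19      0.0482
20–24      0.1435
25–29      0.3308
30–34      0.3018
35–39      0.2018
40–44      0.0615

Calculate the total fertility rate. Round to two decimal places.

5.44

Sum of ASFRs = 0.0482 + 0.1435 + 0.3308 + 0.3018 + 0.2018 + 0.0615 = 1.0876
TFR = 5 × 1.0876 = 5.438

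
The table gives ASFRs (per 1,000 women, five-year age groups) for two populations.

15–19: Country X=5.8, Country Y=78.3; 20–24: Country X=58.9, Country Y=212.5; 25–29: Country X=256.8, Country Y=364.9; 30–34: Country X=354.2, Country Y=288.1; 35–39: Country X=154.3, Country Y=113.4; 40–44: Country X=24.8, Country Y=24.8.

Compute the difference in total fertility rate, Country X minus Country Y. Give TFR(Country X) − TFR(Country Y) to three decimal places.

-1.136

Country X:
  Sum of ASFRs = 5.8 + 58.9 + 256.8 + 354.2 + 154.3 + 24.8 = 854.8
  TFR = 5 × 854.8 / 1000 = 4.274
Country Y:
  Sum of ASFRs = 78.3 + 212.5 + 364.9 + 288.1 + 113.4 + 24.8 = 1082.0
  TFR = 5 × 1082.0 / 1000 = 5.41
Difference = 4.274 − 5.41 = -1.136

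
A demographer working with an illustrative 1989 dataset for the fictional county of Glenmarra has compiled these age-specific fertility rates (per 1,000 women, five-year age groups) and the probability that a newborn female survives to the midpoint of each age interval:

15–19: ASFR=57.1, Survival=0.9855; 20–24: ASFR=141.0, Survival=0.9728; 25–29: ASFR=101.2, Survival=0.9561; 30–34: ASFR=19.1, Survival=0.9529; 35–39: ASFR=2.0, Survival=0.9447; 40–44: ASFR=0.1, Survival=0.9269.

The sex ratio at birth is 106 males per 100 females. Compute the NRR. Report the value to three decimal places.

Proportion female at birth = 100 / (100 + 106) = 0.48544.
Weighting each age-specific rate by interval width and survival:
  15–19: 5 × 57.1/1000 × 0.9855 = 0.28136
  20–24: 5 × 141.0/1000 × 0.9728 = 0.68582
  25–29: 5 × 101.2/1000 × 0.9561 = 0.48379
  30–34: 5 × 19.1/1000 × 0.9529 = 0.09100
  35–39: 5 × 2.0/1000 × 0.9447 = 0.00945
  40–44: 5 × 0.1/1000 × 0.9269 = 0.00046
Sum = 1.55188
NRR = 0.48544 × 1.55188 = 0.75334

0.753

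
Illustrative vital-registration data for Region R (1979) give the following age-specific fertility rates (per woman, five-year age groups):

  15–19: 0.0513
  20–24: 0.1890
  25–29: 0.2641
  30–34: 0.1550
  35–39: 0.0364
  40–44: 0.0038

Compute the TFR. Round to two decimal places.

3.50

Sum of ASFRs = 0.0513 + 0.1890 + 0.2641 + 0.1550 + 0.0364 + 0.0038 = 0.6996
TFR = 5 × 0.6996 = 3.498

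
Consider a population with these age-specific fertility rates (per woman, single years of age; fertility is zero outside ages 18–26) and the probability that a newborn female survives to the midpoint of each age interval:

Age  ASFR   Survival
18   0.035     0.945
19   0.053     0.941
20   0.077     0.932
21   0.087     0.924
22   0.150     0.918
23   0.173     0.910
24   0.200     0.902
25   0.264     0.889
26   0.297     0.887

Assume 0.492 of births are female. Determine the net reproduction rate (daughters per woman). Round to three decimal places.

Proportion female at birth = 0.492.
Survival-weighted fertility by age (1·fₓ·Sₓ):
  18: 1 × 0.035 × 0.945 = 0.03308
  19: 1 × 0.053 × 0.941 = 0.04987
  20: 1 × 0.077 × 0.932 = 0.07176
  21: 1 × 0.087 × 0.924 = 0.08039
  22: 1 × 0.150 × 0.918 = 0.13770
  23: 1 × 0.173 × 0.910 = 0.15743
  24: 1 × 0.200 × 0.902 = 0.18040
  25: 1 × 0.264 × 0.889 = 0.23470
  26: 1 × 0.297 × 0.887 = 0.26344
Sum = 1.20877
NRR = 0.492 × 1.20877 = 0.59471

0.595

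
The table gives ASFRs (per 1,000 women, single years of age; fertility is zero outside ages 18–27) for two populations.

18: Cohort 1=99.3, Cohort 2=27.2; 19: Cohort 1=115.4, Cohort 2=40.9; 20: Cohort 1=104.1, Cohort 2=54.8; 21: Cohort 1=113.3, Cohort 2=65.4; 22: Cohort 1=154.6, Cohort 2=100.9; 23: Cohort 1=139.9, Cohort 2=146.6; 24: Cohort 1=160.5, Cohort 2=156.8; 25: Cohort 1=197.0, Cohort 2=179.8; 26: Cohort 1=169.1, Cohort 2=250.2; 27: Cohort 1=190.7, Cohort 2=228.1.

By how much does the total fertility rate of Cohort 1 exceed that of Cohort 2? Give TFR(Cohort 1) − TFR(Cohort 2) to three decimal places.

Cohort 1:
  Sum of ASFRs = 99.3 + 115.4 + 104.1 + 113.3 + 154.6 + 139.9 + 160.5 + 197.0 + 169.1 + 190.7 = 1443.9
  TFR = 1443.9 / 1000 = 1.4439
Cohort 2:
  Sum of ASFRs = 27.2 + 40.9 + 54.8 + 65.4 + 100.9 + 146.6 + 156.8 + 179.8 + 250.2 + 228.1 = 1250.7
  TFR = 1250.7 / 1000 = 1.2507
Difference = 1.4439 − 1.2507 = 0.1932

0.193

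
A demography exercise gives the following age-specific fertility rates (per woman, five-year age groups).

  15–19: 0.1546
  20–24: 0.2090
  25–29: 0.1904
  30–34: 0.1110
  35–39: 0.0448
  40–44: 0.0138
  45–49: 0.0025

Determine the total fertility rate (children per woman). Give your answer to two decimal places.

3.63

Sum of ASFRs = 0.1546 + 0.2090 + 0.1904 + 0.1110 + 0.0448 + 0.0138 + 0.0025 = 0.7261
TFR = 5 × 0.7261 = 3.6305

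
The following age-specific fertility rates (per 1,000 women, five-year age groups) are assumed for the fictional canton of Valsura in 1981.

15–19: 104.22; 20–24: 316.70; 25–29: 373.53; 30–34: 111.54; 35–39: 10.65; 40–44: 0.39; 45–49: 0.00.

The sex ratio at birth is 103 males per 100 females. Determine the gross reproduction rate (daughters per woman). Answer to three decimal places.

2.259

Proportion female at birth = 100 / (100 + 103) = 0.49261.
Sum of ASFRs = 104.22 + 316.70 + 373.53 + 111.54 + 10.65 + 0.39 + 0.00 = 917.03
TFR = 5 × 917.03 / 1000 = 4.58515
GRR = 0.49261 × 4.58515 = 2.25869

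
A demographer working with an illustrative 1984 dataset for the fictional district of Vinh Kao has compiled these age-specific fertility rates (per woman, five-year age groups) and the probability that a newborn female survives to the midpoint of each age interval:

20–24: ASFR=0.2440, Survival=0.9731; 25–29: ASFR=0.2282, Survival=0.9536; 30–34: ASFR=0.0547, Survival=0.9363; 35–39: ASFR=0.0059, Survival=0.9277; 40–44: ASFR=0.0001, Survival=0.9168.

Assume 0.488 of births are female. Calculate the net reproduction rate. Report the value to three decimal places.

Proportion female at birth = 0.488.
Weighting each age-specific rate by interval width and survival:
  20–24: 5 × 0.2440 × 0.9731 = 1.18718
  25–29: 5 × 0.2282 × 0.9536 = 1.08806
  30–34: 5 × 0.0547 × 0.9363 = 0.25608
  35–39: 5 × 0.0059 × 0.9277 = 0.02737
  40–44: 5 × 0.0001 × 0.9168 = 0.00046
Sum = 2.55915
NRR = 0.488 × 2.55915 = 1.24887

1.249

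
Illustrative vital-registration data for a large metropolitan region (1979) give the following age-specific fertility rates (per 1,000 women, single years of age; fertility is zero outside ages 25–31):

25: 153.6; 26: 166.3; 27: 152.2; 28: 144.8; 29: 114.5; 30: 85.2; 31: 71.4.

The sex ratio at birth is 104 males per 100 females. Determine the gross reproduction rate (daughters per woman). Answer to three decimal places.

Proportion female at birth = 100 / (100 + 104) = 0.49020.
Sum of ASFRs = 153.6 + 166.3 + 152.2 + 144.8 + 114.5 + 85.2 + 71.4 = 888.0
TFR = 888.0 / 1000 = 0.888
GRR = 0.49020 × 0.888 = 0.43530

0.435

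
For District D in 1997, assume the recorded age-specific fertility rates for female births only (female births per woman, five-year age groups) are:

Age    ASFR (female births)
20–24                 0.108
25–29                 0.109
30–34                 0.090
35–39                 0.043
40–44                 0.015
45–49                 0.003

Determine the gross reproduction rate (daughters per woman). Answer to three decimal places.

Sum of female ASFRs = 0.108 + 0.109 + 0.090 + 0.043 + 0.015 + 0.003 = 0.368
GRR = 5 × 0.368 = 1.84

1.840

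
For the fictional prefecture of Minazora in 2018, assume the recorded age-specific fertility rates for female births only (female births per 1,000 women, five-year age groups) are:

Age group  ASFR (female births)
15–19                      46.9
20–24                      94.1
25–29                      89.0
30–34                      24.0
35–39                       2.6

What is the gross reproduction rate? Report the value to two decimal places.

Sum of female ASFRs = 46.9 + 94.1 + 89.0 + 24.0 + 2.6 = 256.6
GRR = 5 × 256.6 / 1000 = 1.283

1.28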